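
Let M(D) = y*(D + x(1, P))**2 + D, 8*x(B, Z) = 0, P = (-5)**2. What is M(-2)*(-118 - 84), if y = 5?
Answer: -3636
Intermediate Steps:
P = 25
x(B, Z) = 0 (x(B, Z) = (1/8)*0 = 0)
M(D) = D + 5*D**2 (M(D) = 5*(D + 0)**2 + D = 5*D**2 + D = D + 5*D**2)
M(-2)*(-118 - 84) = (-2*(1 + 5*(-2)))*(-118 - 84) = -2*(1 - 10)*(-202) = -2*(-9)*(-202) = 18*(-202) = -3636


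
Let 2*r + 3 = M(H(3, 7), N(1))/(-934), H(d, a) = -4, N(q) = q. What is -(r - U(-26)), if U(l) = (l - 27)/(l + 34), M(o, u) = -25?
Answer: -19197/3736 ≈ -5.1384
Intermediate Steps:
U(l) = (-27 + l)/(34 + l)
r = -2777/1868 (r = -3/2 + (-25/(-934))/2 = -3/2 + (-25*(-1/934))/2 = -3/2 + (½)*(25/934) = -3/2 + 25/1868 = -2777/1868 ≈ -1.4866)
-(r - U(-26)) = -(-2777/1868 - (-27 - 26)/(34 - 26)) = -(-2777/1868 - (-53)/8) = -(-2777/1868 - 1*(-53/8)) = -(-2777/1868 + 53/8) = -1*19197/3736 = -19197/3736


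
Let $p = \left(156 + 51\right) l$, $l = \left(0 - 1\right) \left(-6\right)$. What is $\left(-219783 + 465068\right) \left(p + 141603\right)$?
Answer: $35037735825$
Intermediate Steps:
$l = 6$ ($l = \left(-1\right) \left(-6\right) = 6$)
$p = 1242$ ($p = \left(156 + 51\right) 6 = 207 \cdot 6 = 1242$)
$\left(-219783 + 465068\right) \left(p + 141603\right) = \left(-219783 + 465068\right) \left(1242 + 141603\right) = 245285 \cdot 142845 = 35037735825$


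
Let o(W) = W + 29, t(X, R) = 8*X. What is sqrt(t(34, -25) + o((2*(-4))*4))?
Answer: sqrt(269) ≈ 16.401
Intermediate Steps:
o(W) = 29 + W
sqrt(t(34, -25) + o((2*(-4))*4)) = sqrt(8*34 + (29 + (2*(-4))*4)) = sqrt(272 + (29 - 8*4)) = sqrt(272 + (29 - 32)) = sqrt(272 - 3) = sqrt(269)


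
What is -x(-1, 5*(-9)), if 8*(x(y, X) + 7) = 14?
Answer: 21/4 ≈ 5.2500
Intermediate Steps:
x(y, X) = -21/4 (x(y, X) = -7 + (⅛)*14 = -7 + 7/4 = -21/4)
-x(-1, 5*(-9)) = -1*(-21/4) = 21/4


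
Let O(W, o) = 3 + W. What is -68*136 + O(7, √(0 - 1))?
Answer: -9238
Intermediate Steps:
-68*136 + O(7, √(0 - 1)) = -68*136 + (3 + 7) = -9248 + 10 = -9238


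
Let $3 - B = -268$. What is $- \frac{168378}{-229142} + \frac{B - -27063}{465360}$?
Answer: $\frac{21154938377}{26658380280} \approx 0.79356$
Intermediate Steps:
$B = 271$ ($B = 3 - -268 = 3 + 268 = 271$)
$- \frac{168378}{-229142} + \frac{B - -27063}{465360} = - \frac{168378}{-229142} + \frac{271 - -27063}{465360} = \left(-168378\right) \left(- \frac{1}{229142}\right) + \left(271 + 27063\right) \frac{1}{465360} = \frac{84189}{114571} + 27334 \cdot \frac{1}{465360} = \frac{84189}{114571} + \frac{13667}{232680} = \frac{21154938377}{26658380280}$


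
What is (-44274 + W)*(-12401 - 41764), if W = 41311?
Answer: 160490895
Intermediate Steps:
(-44274 + W)*(-12401 - 41764) = (-44274 + 41311)*(-12401 - 41764) = -2963*(-54165) = 160490895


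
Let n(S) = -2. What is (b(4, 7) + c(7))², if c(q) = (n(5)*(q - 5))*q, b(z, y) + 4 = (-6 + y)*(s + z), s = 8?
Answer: 400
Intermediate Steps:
b(z, y) = -4 + (-6 + y)*(8 + z)
c(q) = q*(10 - 2*q) (c(q) = (-2*(q - 5))*q = (-2*(-5 + q))*q = (10 - 2*q)*q = q*(10 - 2*q))
(b(4, 7) + c(7))² = ((-52 - 6*4 + 8*7 + 7*4) + 2*7*(5 - 1*7))² = ((-52 - 24 + 56 + 28) + 2*7*(5 - 7))² = (8 + 2*7*(-2))² = (8 - 28)² = (-20)² = 400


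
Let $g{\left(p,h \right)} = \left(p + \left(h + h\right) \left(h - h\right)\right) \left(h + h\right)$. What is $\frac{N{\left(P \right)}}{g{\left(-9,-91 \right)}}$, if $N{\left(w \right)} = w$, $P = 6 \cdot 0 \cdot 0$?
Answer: $0$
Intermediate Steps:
$g{\left(p,h \right)} = 2 h p$ ($g{\left(p,h \right)} = \left(p + 2 h 0\right) 2 h = \left(p + 0\right) 2 h = p 2 h = 2 h p$)
$P = 0$ ($P = 0 \cdot 0 = 0$)
$\frac{N{\left(P \right)}}{g{\left(-9,-91 \right)}} = \frac{0}{2 \left(-91\right) \left(-9\right)} = \frac{0}{1638} = 0 \cdot \frac{1}{1638} = 0$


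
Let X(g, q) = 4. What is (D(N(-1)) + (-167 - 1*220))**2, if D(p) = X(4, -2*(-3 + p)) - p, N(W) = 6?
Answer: 151321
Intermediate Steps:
D(p) = 4 - p
(D(N(-1)) + (-167 - 1*220))**2 = ((4 - 1*6) + (-167 - 1*220))**2 = ((4 - 6) + (-167 - 220))**2 = (-2 - 387)**2 = (-389)**2 = 151321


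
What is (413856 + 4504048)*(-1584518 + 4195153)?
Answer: 12838852309040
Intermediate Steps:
(413856 + 4504048)*(-1584518 + 4195153) = 4917904*2610635 = 12838852309040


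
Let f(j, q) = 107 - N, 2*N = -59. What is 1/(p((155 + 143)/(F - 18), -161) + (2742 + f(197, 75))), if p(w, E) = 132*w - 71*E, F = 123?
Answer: 70/1027889 ≈ 6.8101e-5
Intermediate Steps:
N = -59/2 (N = (1/2)*(-59) = -59/2 ≈ -29.500)
f(j, q) = 273/2 (f(j, q) = 107 - 1*(-59/2) = 107 + 59/2 = 273/2)
p(w, E) = -71*E + 132*w
1/(p((155 + 143)/(F - 18), -161) + (2742 + f(197, 75))) = 1/((-71*(-161) + 132*((155 + 143)/(123 - 18))) + (2742 + 273/2)) = 1/((11431 + 132*(298/105)) + 5757/2) = 1/((11431 + 13112/35) + 5757/2) = 1/(413197/35 + 5757/2) = 1/(1027889/70) = 70/1027889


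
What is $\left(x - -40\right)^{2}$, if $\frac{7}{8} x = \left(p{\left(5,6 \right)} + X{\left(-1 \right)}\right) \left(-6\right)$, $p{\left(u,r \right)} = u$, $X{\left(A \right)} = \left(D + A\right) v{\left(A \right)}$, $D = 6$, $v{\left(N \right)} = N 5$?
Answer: $\frac{1537600}{49} \approx 31380.0$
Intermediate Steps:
$v{\left(N \right)} = 5 N$
$X{\left(A \right)} = 5 A \left(6 + A\right)$ ($X{\left(A \right)} = \left(6 + A\right) 5 A = 5 A \left(6 + A\right)$)
$x = \frac{960}{7}$ ($x = \frac{8 \left(5 + 5 \left(-1\right) \left(6 - 1\right)\right) \left(-6\right)}{7} = \frac{8 \left(5 + 5 \left(-1\right) 5\right) \left(-6\right)}{7} = \frac{8 \left(5 - 25\right) \left(-6\right)}{7} = \frac{8 \left(\left(-20\right) \left(-6\right)\right)}{7} = \frac{8}{7} \cdot 120 = \frac{960}{7} \approx 137.14$)
$\left(x - -40\right)^{2} = \left(\frac{960}{7} - -40\right)^{2} = \left(\frac{960}{7} + \left(-25 + 65\right)\right)^{2} = \left(\frac{960}{7} + 40\right)^{2} = \left(\frac{1240}{7}\right)^{2} = \frac{1537600}{49}$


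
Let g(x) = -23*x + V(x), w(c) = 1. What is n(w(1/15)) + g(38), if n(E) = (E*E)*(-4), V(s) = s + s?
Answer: -802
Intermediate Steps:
V(s) = 2*s
n(E) = -4*E² (n(E) = E²*(-4) = -4*E²)
g(x) = -21*x (g(x) = -23*x + 2*x = -21*x)
n(w(1/15)) + g(38) = -4*1² - 21*38 = -4*1 - 798 = -4 - 798 = -802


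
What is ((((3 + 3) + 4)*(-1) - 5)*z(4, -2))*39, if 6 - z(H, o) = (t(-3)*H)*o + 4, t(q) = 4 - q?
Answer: -33930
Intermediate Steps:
z(H, o) = 2 - 7*H*o (z(H, o) = 6 - (((4 - 1*(-3))*H)*o + 4) = 6 - (((4 + 3)*H)*o + 4) = 6 - ((7*H)*o + 4) = 6 - (7*H*o + 4) = 6 - (4 + 7*H*o) = 6 + (-4 - 7*H*o) = 2 - 7*H*o)
((((3 + 3) + 4)*(-1) - 5)*z(4, -2))*39 = ((((3 + 3) + 4)*(-1) - 5)*(2 - 7*4*(-2)))*39 = (((6 + 4)*(-1) - 5)*(2 + 56))*39 = ((10*(-1) - 5)*58)*39 = ((-10 - 5)*58)*39 = -15*58*39 = -870*39 = -33930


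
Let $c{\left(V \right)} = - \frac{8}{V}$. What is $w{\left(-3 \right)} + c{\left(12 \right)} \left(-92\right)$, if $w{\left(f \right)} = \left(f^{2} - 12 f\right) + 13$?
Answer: $\frac{358}{3} \approx 119.33$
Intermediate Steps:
$w{\left(f \right)} = 13 + f^{2} - 12 f$
$w{\left(-3 \right)} + c{\left(12 \right)} \left(-92\right) = \left(13 + \left(-3\right)^{2} - -36\right) + - \frac{8}{12} \left(-92\right) = \left(13 + 9 + 36\right) + \left(-8\right) \frac{1}{12} \left(-92\right) = 58 - - \frac{184}{3} = 58 + \frac{184}{3} = \frac{358}{3}$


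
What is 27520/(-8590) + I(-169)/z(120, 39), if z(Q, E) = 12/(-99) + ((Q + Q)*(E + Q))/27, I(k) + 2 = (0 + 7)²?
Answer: -127009963/40060324 ≈ -3.1705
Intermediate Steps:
I(k) = 47 (I(k) = -2 + (0 + 7)² = -2 + 7² = -2 + 49 = 47)
z(Q, E) = -4/33 + 2*Q*(E + Q)/27 (z(Q, E) = 12*(-1/99) + ((2*Q)*(E + Q))*(1/27) = -4/33 + (2*Q*(E + Q))*(1/27) = -4/33 + 2*Q*(E + Q)/27)
27520/(-8590) + I(-169)/z(120, 39) = 27520/(-8590) + 47/(-4/33 + (2/27)*120² + (2/27)*39*120) = 27520*(-1/8590) + 47/(-4/33 + (2/27)*14400 + 1040/3) = -2752/859 + 47/(-4/33 + 3200/3 + 1040/3) = -2752/859 + 47/(46636/33) = -2752/859 + 47*(33/46636) = -2752/859 + 1551/46636 = -127009963/40060324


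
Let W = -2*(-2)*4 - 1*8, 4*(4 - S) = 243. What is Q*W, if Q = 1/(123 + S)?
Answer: 32/265 ≈ 0.12075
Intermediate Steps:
S = -227/4 (S = 4 - 1/4*243 = 4 - 243/4 = -227/4 ≈ -56.750)
Q = 4/265 (Q = 1/(123 - 227/4) = 1/(265/4) = 4/265 ≈ 0.015094)
W = 8 (W = 4*4 - 8 = 16 - 8 = 8)
Q*W = (4/265)*8 = 32/265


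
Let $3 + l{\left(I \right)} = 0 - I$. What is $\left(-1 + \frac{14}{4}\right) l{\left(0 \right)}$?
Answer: $- \frac{15}{2} \approx -7.5$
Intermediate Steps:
$l{\left(I \right)} = -3 - I$ ($l{\left(I \right)} = -3 + \left(0 - I\right) = -3 - I$)
$\left(-1 + \frac{14}{4}\right) l{\left(0 \right)} = \left(-1 + \frac{14}{4}\right) \left(-3 - 0\right) = \left(-1 + 14 \cdot \frac{1}{4}\right) \left(-3 + 0\right) = \left(-1 + \frac{7}{2}\right) \left(-3\right) = \frac{5}{2} \left(-3\right) = - \frac{15}{2}$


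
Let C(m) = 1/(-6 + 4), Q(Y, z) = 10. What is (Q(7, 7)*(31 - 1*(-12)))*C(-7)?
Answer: -215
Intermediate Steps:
C(m) = -½ (C(m) = 1/(-2) = -½)
(Q(7, 7)*(31 - 1*(-12)))*C(-7) = (10*(31 - 1*(-12)))*(-½) = (10*(31 + 12))*(-½) = (10*43)*(-½) = 430*(-½) = -215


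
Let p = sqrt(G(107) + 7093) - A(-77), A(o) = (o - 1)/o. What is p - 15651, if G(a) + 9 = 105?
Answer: -1205205/77 + sqrt(7189) ≈ -15567.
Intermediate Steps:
G(a) = 96 (G(a) = -9 + 105 = 96)
A(o) = (-1 + o)/o
p = -78/77 + sqrt(7189) (p = sqrt(96 + 7093) - (-1 - 77)/(-77) = sqrt(7189) - (-1)*(-78)/77 = sqrt(7189) - 1*78/77 = sqrt(7189) - 78/77 = -78/77 + sqrt(7189) ≈ 83.775)
p - 15651 = (-78/77 + sqrt(7189)) - 15651 = -1205205/77 + sqrt(7189)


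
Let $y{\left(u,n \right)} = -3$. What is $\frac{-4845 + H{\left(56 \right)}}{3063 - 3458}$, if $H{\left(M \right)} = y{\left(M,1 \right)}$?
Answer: $\frac{4848}{395} \approx 12.273$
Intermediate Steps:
$H{\left(M \right)} = -3$
$\frac{-4845 + H{\left(56 \right)}}{3063 - 3458} = \frac{-4845 - 3}{3063 - 3458} = - \frac{4848}{-395} = \left(-4848\right) \left(- \frac{1}{395}\right) = \frac{4848}{395}$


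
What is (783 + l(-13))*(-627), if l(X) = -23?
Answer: -476520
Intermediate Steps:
(783 + l(-13))*(-627) = (783 - 23)*(-627) = 760*(-627) = -476520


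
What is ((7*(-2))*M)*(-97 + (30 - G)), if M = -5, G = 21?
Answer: -6160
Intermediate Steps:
((7*(-2))*M)*(-97 + (30 - G)) = ((7*(-2))*(-5))*(-97 + (30 - 1*21)) = (-14*(-5))*(-97 + (30 - 21)) = 70*(-97 + 9) = 70*(-88) = -6160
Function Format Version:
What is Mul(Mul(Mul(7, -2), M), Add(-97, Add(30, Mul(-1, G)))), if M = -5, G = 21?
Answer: -6160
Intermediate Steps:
Mul(Mul(Mul(7, -2), M), Add(-97, Add(30, Mul(-1, G)))) = Mul(Mul(Mul(7, -2), -5), Add(-97, Add(30, Mul(-1, 21)))) = Mul(Mul(-14, -5), Add(-97, Add(30, -21))) = Mul(70, Add(-97, 9)) = Mul(70, -88) = -6160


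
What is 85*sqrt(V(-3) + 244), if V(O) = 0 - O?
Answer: 85*sqrt(247) ≈ 1335.9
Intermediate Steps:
V(O) = -O
85*sqrt(V(-3) + 244) = 85*sqrt(-1*(-3) + 244) = 85*sqrt(3 + 244) = 85*sqrt(247)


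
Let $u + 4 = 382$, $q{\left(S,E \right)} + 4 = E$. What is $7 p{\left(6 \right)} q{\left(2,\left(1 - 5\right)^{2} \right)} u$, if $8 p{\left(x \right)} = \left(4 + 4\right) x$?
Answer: $190512$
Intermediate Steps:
$q{\left(S,E \right)} = -4 + E$
$u = 378$ ($u = -4 + 382 = 378$)
$p{\left(x \right)} = x$ ($p{\left(x \right)} = \frac{\left(4 + 4\right) x}{8} = \frac{8 x}{8} = x$)
$7 p{\left(6 \right)} q{\left(2,\left(1 - 5\right)^{2} \right)} u = 7 \cdot 6 \left(-4 + \left(1 - 5\right)^{2}\right) 378 = 42 \left(-4 + \left(-4\right)^{2}\right) 378 = 42 \left(-4 + 16\right) 378 = 42 \cdot 12 \cdot 378 = 504 \cdot 378 = 190512$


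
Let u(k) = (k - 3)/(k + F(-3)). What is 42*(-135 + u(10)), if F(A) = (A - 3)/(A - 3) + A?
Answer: -22533/4 ≈ -5633.3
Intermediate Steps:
F(A) = 1 + A (F(A) = (-3 + A)/(-3 + A) + A = 1 + A)
u(k) = (-3 + k)/(-2 + k) (u(k) = (k - 3)/(k + (1 - 3)) = (-3 + k)/(k - 2) = (-3 + k)/(-2 + k))
42*(-135 + u(10)) = 42*(-135 + (-3 + 10)/(-2 + 10)) = 42*(-135 + 7/8) = 42*(-1073/8) = -22533/4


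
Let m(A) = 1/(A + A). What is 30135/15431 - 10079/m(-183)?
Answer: 56923662069/15431 ≈ 3.6889e+6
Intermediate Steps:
m(A) = 1/(2*A)
30135/15431 - 10079/m(-183) = 30135/15431 - 10079/((1/2)/(-183)) = 30135*(1/15431) - 10079/((1/2)*(-1/183)) = 30135/15431 - 10079/(-1/366) = 30135/15431 - 10079*(-366) = 30135/15431 + 3688914 = 56923662069/15431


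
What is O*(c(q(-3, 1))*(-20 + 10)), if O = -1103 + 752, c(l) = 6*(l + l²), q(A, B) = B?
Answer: 42120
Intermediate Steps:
c(l) = 6*l + 6*l²
O = -351
O*(c(q(-3, 1))*(-20 + 10)) = -351*6*1*(1 + 1)*(-20 + 10) = -351*6*1*2*(-10) = -4212*(-10) = -351*(-120) = 42120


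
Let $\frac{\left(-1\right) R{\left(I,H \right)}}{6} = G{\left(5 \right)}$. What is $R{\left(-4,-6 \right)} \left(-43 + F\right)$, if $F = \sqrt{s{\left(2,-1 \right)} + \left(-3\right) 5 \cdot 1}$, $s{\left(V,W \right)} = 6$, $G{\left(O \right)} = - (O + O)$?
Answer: $-2580 + 180 i \approx -2580.0 + 180.0 i$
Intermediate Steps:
$G{\left(O \right)} = - 2 O$
$R{\left(I,H \right)} = 60$ ($R{\left(I,H \right)} = - 6 \left(\left(-2\right) 5\right) = \left(-6\right) \left(-10\right) = 60$)
$F = 3 i$ ($F = \sqrt{6 + \left(-3\right) 5 \cdot 1} = \sqrt{6 - 15} = \sqrt{-9} = 3 i \approx 3.0 i$)
$R{\left(-4,-6 \right)} \left(-43 + F\right) = 60 \left(-43 + 3 i\right) = -2580 + 180 i$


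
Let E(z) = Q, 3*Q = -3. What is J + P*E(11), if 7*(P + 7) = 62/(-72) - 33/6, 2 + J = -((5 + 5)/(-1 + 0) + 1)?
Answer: 3757/252 ≈ 14.909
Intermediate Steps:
Q = -1 (Q = (⅓)*(-3) = -1)
J = 7 (J = -2 - ((5 + 5)/(-1 + 0) + 1) = -2 - (10/(-1) + 1) = -2 - (10*(-1) + 1) = -2 - (-10 + 1) = -2 - 1*(-9) = -2 + 9 = 7)
E(z) = -1
P = -1993/252 (P = -7 + (62/(-72) - 33/6)/7 = -7 + (62*(-1/72) - 33*⅙)/7 = -7 + (-31/36 - 11/2)/7 = -7 + (⅐)*(-229/36) = -7 - 229/252 = -1993/252 ≈ -7.9087)
J + P*E(11) = 7 - 1993/252*(-1) = 7 + 1993/252 = 3757/252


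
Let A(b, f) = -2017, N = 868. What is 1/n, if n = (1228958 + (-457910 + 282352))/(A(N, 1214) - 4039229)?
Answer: -2020623/526700 ≈ -3.8364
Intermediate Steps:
n = -526700/2020623 (n = (1228958 + (-457910 + 282352))/(-2017 - 4039229) = (1228958 - 175558)/(-4041246) = 1053400*(-1/4041246) = -526700/2020623 ≈ -0.26066)
1/n = 1/(-526700/2020623) = -2020623/526700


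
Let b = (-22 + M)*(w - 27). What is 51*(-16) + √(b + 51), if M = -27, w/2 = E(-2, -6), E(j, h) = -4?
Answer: -816 + √1766 ≈ -773.98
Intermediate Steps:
w = -8 (w = 2*(-4) = -8)
b = 1715 (b = (-22 - 27)*(-8 - 27) = -49*(-35) = 1715)
51*(-16) + √(b + 51) = 51*(-16) + √(1715 + 51) = -816 + √1766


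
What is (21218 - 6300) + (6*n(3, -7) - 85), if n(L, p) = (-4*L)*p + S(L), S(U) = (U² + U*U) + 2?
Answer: 15457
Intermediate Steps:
S(U) = 2 + 2*U² (S(U) = (U² + U²) + 2 = 2*U² + 2 = 2 + 2*U²)
n(L, p) = 2 + 2*L² - 4*L*p (n(L, p) = (-4*L)*p + (2 + 2*L²) = -4*L*p + (2 + 2*L²) = 2 + 2*L² - 4*L*p)
(21218 - 6300) + (6*n(3, -7) - 85) = (21218 - 6300) + (6*(2 + 2*3² - 4*3*(-7)) - 85) = 14918 + (6*(2 + 2*9 + 84) - 85) = 14918 + (6*(2 + 18 + 84) - 85) = 14918 + (6*104 - 85) = 14918 + (624 - 85) = 14918 + 539 = 15457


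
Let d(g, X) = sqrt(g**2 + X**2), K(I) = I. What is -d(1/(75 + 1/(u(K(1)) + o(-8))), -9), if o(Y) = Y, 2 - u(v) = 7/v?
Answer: -5*sqrt(3073717)/974 ≈ -9.0000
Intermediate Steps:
u(v) = 2 - 7/v
d(g, X) = sqrt(X**2 + g**2)
-d(1/(75 + 1/(u(K(1)) + o(-8))), -9) = -sqrt((-9)**2 + (1/(75 + 1/((2 - 7/1) - 8)))**2) = -sqrt(81 + (1/(75 + 1/((2 - 7*1) - 8)))**2) = -sqrt(81 + (1/(75 + 1/((2 - 7) - 8)))**2) = -sqrt(81 + (1/(75 + 1/(-5 - 8)))**2) = -sqrt(81 + (1/(75 + 1/(-13)))**2) = -sqrt(81 + (1/(75 - 1/13))**2) = -sqrt(81 + (1/(974/13))**2) = -sqrt(81 + (13/974)**2) = -sqrt(81 + 169/948676) = -sqrt(76842925/948676) = -5*sqrt(3073717)/974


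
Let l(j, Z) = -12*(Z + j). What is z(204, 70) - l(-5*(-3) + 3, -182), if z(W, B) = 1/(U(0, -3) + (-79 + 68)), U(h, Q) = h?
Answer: -21649/11 ≈ -1968.1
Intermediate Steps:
z(W, B) = -1/11 (z(W, B) = 1/(0 + (-79 + 68)) = 1/(0 - 11) = 1/(-11) = -1/11)
l(j, Z) = -12*Z - 12*j
z(204, 70) - l(-5*(-3) + 3, -182) = -1/11 - (-12*(-182) - 12*(-5*(-3) + 3)) = -1/11 - (2184 - 12*(15 + 3)) = -1/11 - (2184 - 12*18) = -1/11 - (2184 - 216) = -1/11 - 1*1968 = -1/11 - 1968 = -21649/11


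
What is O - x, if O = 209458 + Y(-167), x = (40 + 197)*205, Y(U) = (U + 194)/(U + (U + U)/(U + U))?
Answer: 26704891/166 ≈ 1.6087e+5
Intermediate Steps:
Y(U) = (194 + U)/(1 + U) (Y(U) = (194 + U)/(U + (2*U)/((2*U))) = (194 + U)/(U + (2*U)*(1/(2*U))) = (194 + U)/(U + 1) = (194 + U)/(1 + U))
x = 48585 (x = 237*205 = 48585)
O = 34770001/166 (O = 209458 + (194 - 167)/(1 - 167) = 209458 + 27/(-166) = 209458 - 1/166*27 = 209458 - 27/166 = 34770001/166 ≈ 2.0946e+5)
O - x = 34770001/166 - 1*48585 = 34770001/166 - 48585 = 26704891/166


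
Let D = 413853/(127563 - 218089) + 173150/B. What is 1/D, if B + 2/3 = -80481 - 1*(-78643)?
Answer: -62417677/6163317981 ≈ -0.010127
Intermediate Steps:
B = -5516/3 (B = -2/3 + (-80481 - 1*(-78643)) = -2/3 + (-80481 + 78643) = -2/3 - 1838 = -5516/3 ≈ -1838.7)
D = -6163317981/62417677 (D = 413853/(127563 - 218089) + 173150/(-5516/3) = 413853/(-90526) + 173150*(-3/5516) = 413853*(-1/90526) - 259725/2758 = -413853/90526 - 259725/2758 = -6163317981/62417677 ≈ -98.743)
1/D = 1/(-6163317981/62417677) = -62417677/6163317981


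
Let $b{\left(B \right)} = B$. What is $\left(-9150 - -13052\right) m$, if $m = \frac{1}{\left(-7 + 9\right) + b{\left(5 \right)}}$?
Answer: $\frac{3902}{7} \approx 557.43$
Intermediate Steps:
$m = \frac{1}{7}$ ($m = \frac{1}{\left(-7 + 9\right) + 5} = \frac{1}{2 + 5} = \frac{1}{7} \approx 0.14286$)
$\left(-9150 - -13052\right) m = \left(-9150 - -13052\right) \frac{1}{7} = \left(-9150 + 13052\right) \frac{1}{7} = 3902 \cdot \frac{1}{7} = \frac{3902}{7}$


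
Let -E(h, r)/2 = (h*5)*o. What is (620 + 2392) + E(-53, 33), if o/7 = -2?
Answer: -4408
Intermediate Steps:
o = -14 (o = 7*(-2) = -14)
E(h, r) = 140*h (E(h, r) = -2*h*5*(-14) = -2*5*h*(-14) = -(-140)*h = 140*h)
(620 + 2392) + E(-53, 33) = (620 + 2392) + 140*(-53) = 3012 - 7420 = -4408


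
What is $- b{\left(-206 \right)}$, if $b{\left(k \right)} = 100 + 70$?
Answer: $-170$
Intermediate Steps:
$b{\left(k \right)} = 170$
$- b{\left(-206 \right)} = \left(-1\right) 170 = -170$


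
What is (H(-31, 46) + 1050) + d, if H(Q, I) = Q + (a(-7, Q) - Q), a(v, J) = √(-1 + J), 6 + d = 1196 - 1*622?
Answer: 1618 + 4*I*√2 ≈ 1618.0 + 5.6569*I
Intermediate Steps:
d = 568 (d = -6 + (1196 - 1*622) = -6 + (1196 - 622) = -6 + 574 = 568)
H(Q, I) = √(-1 + Q) (H(Q, I) = Q + (√(-1 + Q) - Q) = √(-1 + Q))
(H(-31, 46) + 1050) + d = (√(-1 - 31) + 1050) + 568 = (√(-32) + 1050) + 568 = (4*I*√2 + 1050) + 568 = (1050 + 4*I*√2) + 568 = 1618 + 4*I*√2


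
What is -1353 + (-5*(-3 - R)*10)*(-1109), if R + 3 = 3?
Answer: -167703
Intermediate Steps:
R = 0 (R = -3 + 3 = 0)
-1353 + (-5*(-3 - R)*10)*(-1109) = -1353 + (-5*(-3 - 1*0)*10)*(-1109) = -1353 + (-5*(-3 + 0)*10)*(-1109) = -1353 + (-5*(-3)*10)*(-1109) = -1353 + (15*10)*(-1109) = -1353 + 150*(-1109) = -1353 - 166350 = -167703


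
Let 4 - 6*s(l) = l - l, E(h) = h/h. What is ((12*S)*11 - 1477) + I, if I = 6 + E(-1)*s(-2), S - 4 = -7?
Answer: -5599/3 ≈ -1866.3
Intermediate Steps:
E(h) = 1
s(l) = ⅔ (s(l) = ⅔ - (l - l)/6 = ⅔ - ⅙*0 = ⅔ + 0 = ⅔)
S = -3 (S = 4 - 7 = -3)
I = 20/3 (I = 6 + 1*(⅔) = 6 + ⅔ = 20/3 ≈ 6.6667)
((12*S)*11 - 1477) + I = ((12*(-3))*11 - 1477) + 20/3 = (-36*11 - 1477) + 20/3 = (-396 - 1477) + 20/3 = -1873 + 20/3 = -5599/3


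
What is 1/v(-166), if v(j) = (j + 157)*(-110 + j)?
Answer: 1/2484 ≈ 0.00040258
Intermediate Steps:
v(j) = (-110 + j)*(157 + j) (v(j) = (157 + j)*(-110 + j) = (-110 + j)*(157 + j))
1/v(-166) = 1/(-17270 + (-166)**2 + 47*(-166)) = 1/(-17270 + 27556 - 7802) = 1/2484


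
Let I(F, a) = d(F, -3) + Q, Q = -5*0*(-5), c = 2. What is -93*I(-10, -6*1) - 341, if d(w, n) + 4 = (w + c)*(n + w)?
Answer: -9641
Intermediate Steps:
d(w, n) = -4 + (2 + w)*(n + w) (d(w, n) = -4 + (w + 2)*(n + w) = -4 + (2 + w)*(n + w))
Q = 0 (Q = 0*(-5) = 0)
I(F, a) = -10 + F² - F (I(F, a) = (-4 + F² + 2*(-3) + 2*F - 3*F) + 0 = (-4 + F² - 6 + 2*F - 3*F) + 0 = (-10 + F² - F) + 0 = -10 + F² - F)
-93*I(-10, -6*1) - 341 = -93*(-10 + (-10)² - 1*(-10)) - 341 = -93*(-10 + 100 + 10) - 341 = -93*100 - 341 = -9300 - 341 = -9641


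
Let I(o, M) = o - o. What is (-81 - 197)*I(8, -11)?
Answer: 0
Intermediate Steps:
I(o, M) = 0
(-81 - 197)*I(8, -11) = (-81 - 197)*0 = -278*0 = 0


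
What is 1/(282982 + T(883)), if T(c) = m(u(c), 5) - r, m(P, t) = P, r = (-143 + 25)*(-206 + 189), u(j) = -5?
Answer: 1/280971 ≈ 3.5591e-6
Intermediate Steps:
r = 2006 (r = -118*(-17) = 2006)
T(c) = -2011 (T(c) = -5 - 1*2006 = -5 - 2006 = -2011)
1/(282982 + T(883)) = 1/(282982 - 2011) = 1/280971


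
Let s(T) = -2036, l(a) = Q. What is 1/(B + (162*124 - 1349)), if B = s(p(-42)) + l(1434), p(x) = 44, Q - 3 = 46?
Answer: 1/16752 ≈ 5.9694e-5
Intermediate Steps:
Q = 49 (Q = 3 + 46 = 49)
l(a) = 49
B = -1987 (B = -2036 + 49 = -1987)
1/(B + (162*124 - 1349)) = 1/(-1987 + (162*124 - 1349)) = 1/(-1987 + (20088 - 1349)) = 1/(-1987 + 18739) = 1/16752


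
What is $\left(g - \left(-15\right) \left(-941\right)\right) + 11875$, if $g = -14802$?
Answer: $-17042$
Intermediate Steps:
$\left(g - \left(-15\right) \left(-941\right)\right) + 11875 = \left(-14802 - \left(-15\right) \left(-941\right)\right) + 11875 = \left(-14802 - 14115\right) + 11875 = -28917 + 11875 = -17042$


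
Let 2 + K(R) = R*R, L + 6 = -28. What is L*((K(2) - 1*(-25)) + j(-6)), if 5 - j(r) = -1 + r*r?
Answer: 102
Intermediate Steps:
L = -34 (L = -6 - 28 = -34)
K(R) = -2 + R² (K(R) = -2 + R*R = -2 + R²)
j(r) = 6 - r² (j(r) = 5 - (-1 + r*r) = 5 - (-1 + r²) = 5 + (1 - r²) = 6 - r²)
L*((K(2) - 1*(-25)) + j(-6)) = -34*(((-2 + 2²) - 1*(-25)) + (6 - 1*(-6)²)) = -34*(((-2 + 4) + 25) + (6 - 1*36)) = -34*((2 + 25) + (6 - 36)) = -34*(27 - 30) = -34*(-3) = 102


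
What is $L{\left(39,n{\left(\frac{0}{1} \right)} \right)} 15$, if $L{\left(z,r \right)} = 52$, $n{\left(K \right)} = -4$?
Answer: $780$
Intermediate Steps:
$L{\left(39,n{\left(\frac{0}{1} \right)} \right)} 15 = 52 \cdot 15 = 780$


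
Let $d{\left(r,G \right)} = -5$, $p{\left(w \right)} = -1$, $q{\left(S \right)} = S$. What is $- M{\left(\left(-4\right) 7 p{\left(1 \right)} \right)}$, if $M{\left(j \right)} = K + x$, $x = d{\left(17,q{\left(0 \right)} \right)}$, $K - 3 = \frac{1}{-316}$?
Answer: $\frac{633}{316} \approx 2.0032$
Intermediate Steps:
$K = \frac{947}{316}$ ($K = 3 + \frac{1}{-316} = 3 - \frac{1}{316} = \frac{947}{316} \approx 2.9968$)
$x = -5$
$M{\left(j \right)} = - \frac{633}{316}$ ($M{\left(j \right)} = \frac{947}{316} - 5 = - \frac{633}{316}$)
$- M{\left(\left(-4\right) 7 p{\left(1 \right)} \right)} = \left(-1\right) \left(- \frac{633}{316}\right) = \frac{633}{316}$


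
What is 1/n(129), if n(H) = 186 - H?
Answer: 1/57 ≈ 0.017544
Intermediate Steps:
1/n(129) = 1/(186 - 1*129) = 1/(186 - 129) = 1/57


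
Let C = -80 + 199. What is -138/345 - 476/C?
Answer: -22/5 ≈ -4.4000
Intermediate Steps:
C = 119
-138/345 - 476/C = -138/345 - 476/119 = -138*1/345 - 476*1/119 = -2/5 - 4 = -22/5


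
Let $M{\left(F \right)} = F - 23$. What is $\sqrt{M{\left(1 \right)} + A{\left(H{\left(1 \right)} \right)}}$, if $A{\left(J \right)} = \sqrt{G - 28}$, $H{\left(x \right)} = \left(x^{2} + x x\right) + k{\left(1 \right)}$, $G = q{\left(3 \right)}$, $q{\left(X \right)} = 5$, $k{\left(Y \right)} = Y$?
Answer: $\sqrt{-22 + i \sqrt{23}} \approx 0.50826 + 4.7179 i$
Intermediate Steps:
$M{\left(F \right)} = -23 + F$
$G = 5$
$H{\left(x \right)} = 1 + 2 x^{2}$ ($H{\left(x \right)} = \left(x^{2} + x x\right) + 1 = \left(x^{2} + x^{2}\right) + 1 = 2 x^{2} + 1 = 1 + 2 x^{2}$)
$A{\left(J \right)} = i \sqrt{23}$ ($A{\left(J \right)} = \sqrt{5 - 28} = \sqrt{-23} = i \sqrt{23}$)
$\sqrt{M{\left(1 \right)} + A{\left(H{\left(1 \right)} \right)}} = \sqrt{\left(-23 + 1\right) + i \sqrt{23}} = \sqrt{-22 + i \sqrt{23}}$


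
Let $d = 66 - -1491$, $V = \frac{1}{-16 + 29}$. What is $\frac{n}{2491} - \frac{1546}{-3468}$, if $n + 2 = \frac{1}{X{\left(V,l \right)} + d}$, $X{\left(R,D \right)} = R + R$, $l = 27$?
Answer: $\frac{38908586767}{87437492742} \approx 0.44499$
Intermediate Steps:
$V = \frac{1}{13} \approx 0.076923$
$X{\left(R,D \right)} = 2 R$
$d = 1557$ ($d = 66 + 1491 = 1557$)
$n = - \frac{40473}{20243}$ ($n = -2 + \frac{1}{2 \cdot \frac{1}{13} + 1557} = -2 + \frac{1}{\frac{2}{13} + 1557} = -2 + \frac{1}{\frac{20243}{13}} = -2 + \frac{13}{20243} = - \frac{40473}{20243} \approx -1.9994$)
$\frac{n}{2491} - \frac{1546}{-3468} = - \frac{40473}{20243 \cdot 2491} - \frac{1546}{-3468} = \left(- \frac{40473}{20243}\right) \frac{1}{2491} - - \frac{773}{1734} = - \frac{40473}{50425313} + \frac{773}{1734} = \frac{38908586767}{87437492742}$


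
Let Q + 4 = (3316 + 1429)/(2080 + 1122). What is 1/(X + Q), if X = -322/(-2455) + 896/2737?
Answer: -3073615810/6330379331 ≈ -0.48553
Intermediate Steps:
X = 440142/959905 (X = -322*(-1/2455) + 896*(1/2737) = 322/2455 + 128/391 = 440142/959905 ≈ 0.45853)
Q = -8063/3202 (Q = -4 + (3316 + 1429)/(2080 + 1122) = -4 + 4745/3202 = -8063/3202 ≈ -2.5181)
1/(X + Q) = 1/(440142/959905 - 8063/3202) = 1/(-6330379331/3073615810) = -3073615810/6330379331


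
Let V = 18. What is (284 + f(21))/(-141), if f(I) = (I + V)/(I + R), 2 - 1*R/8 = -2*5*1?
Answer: -853/423 ≈ -2.0165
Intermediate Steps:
R = 96 (R = 16 - 8*(-2*5) = 16 - (-80) = 16 - 8*(-10) = 16 + 80 = 96)
f(I) = (18 + I)/(96 + I) (f(I) = (I + 18)/(I + 96) = (18 + I)/(96 + I))
(284 + f(21))/(-141) = (284 + (18 + 21)/(96 + 21))/(-141) = -(284 + 39/117)/141 = -(284 + (1/117)*39)/141 = -(284 + ⅓)/141 = -1/141*853/3 = -853/423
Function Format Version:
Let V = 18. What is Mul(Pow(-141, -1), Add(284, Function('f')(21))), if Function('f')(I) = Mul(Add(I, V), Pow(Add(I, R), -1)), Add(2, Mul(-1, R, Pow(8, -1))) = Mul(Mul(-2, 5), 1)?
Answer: Rational(-853, 423) ≈ -2.0165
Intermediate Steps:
R = 96 (R = Add(16, Mul(-8, Mul(Mul(-2, 5), 1))) = Add(16, Mul(-8, Mul(-10, 1))) = Add(16, Mul(-8, -10)) = Add(16, 80) = 96)
Function('f')(I) = Mul(Pow(Add(96, I), -1), Add(18, I)) (Function('f')(I) = Mul(Add(I, 18), Pow(Add(I, 96), -1)) = Mul(Add(18, I), Pow(Add(96, I), -1)) = Mul(Pow(Add(96, I), -1), Add(18, I)))
Mul(Pow(-141, -1), Add(284, Function('f')(21))) = Mul(Pow(-141, -1), Add(284, Mul(Pow(Add(96, 21), -1), Add(18, 21)))) = Mul(Rational(-1, 141), Add(284, Mul(Pow(117, -1), 39))) = Mul(Rational(-1, 141), Add(284, Mul(Rational(1, 117), 39))) = Mul(Rational(-1, 141), Add(284, Rational(1, 3))) = Mul(Rational(-1, 141), Rational(853, 3)) = Rational(-853, 423)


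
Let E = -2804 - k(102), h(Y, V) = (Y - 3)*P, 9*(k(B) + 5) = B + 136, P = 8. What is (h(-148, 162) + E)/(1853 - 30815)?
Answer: 36301/260658 ≈ 0.13927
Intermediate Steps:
k(B) = 91/9 + B/9 (k(B) = -5 + (B + 136)/9 = -5 + (136 + B)/9 = -5 + (136/9 + B/9) = 91/9 + B/9)
h(Y, V) = -24 + 8*Y (h(Y, V) = (Y - 3)*8 = (-3 + Y)*8 = -24 + 8*Y)
E = -25429/9 (E = -2804 - (91/9 + (1/9)*102) = -2804 - (91/9 + 34/3) = -2804 - 1*193/9 = -2804 - 193/9 = -25429/9 ≈ -2825.4)
(h(-148, 162) + E)/(1853 - 30815) = ((-24 + 8*(-148)) - 25429/9)/(1853 - 30815) = ((-24 - 1184) - 25429/9)/(-28962) = (-1208 - 25429/9)*(-1/28962) = -36301/9*(-1/28962) = 36301/260658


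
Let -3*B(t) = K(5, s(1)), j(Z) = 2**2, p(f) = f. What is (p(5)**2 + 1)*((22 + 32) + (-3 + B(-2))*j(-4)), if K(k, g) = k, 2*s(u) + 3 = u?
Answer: 2756/3 ≈ 918.67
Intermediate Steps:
s(u) = -3/2 + u/2
j(Z) = 4
B(t) = -5/3 (B(t) = -1/3*5 = -5/3)
(p(5)**2 + 1)*((22 + 32) + (-3 + B(-2))*j(-4)) = (5**2 + 1)*((22 + 32) + (-3 - 5/3)*4) = (25 + 1)*(54 - 14/3*4) = 26*(54 - 56/3) = 26*(106/3) = 2756/3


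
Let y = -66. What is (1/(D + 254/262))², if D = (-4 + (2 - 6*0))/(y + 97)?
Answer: 16491721/13505625 ≈ 1.2211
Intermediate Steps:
D = -2/31 (D = (-4 + (2 - 6*0))/(-66 + 97) = (-4 + (2 + 0))/31 = (-4 + 2)*(1/31) = -2*1/31 = -2/31 ≈ -0.064516)
(1/(D + 254/262))² = (1/(-2/31 + 254/262))² = (1/(-2/31 + 254*(1/262)))² = (1/(-2/31 + 127/131))² = (1/(3675/4061))² = (4061/3675)² = 16491721/13505625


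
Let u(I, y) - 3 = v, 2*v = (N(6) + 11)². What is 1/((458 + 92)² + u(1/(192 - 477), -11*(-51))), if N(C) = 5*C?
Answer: 2/606687 ≈ 3.2966e-6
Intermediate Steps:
v = 1681/2 (v = (5*6 + 11)²/2 = (30 + 11)²/2 = (½)*41² = (½)*1681 = 1681/2 ≈ 840.50)
u(I, y) = 1687/2 (u(I, y) = 3 + 1681/2 = 1687/2)
1/((458 + 92)² + u(1/(192 - 477), -11*(-51))) = 1/((458 + 92)² + 1687/2) = 1/(550² + 1687/2) = 1/(302500 + 1687/2) = 1/(606687/2) = 2/606687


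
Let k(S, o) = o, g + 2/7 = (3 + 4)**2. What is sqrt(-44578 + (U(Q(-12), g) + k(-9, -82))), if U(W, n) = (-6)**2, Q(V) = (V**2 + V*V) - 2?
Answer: 4*I*sqrt(2789) ≈ 211.24*I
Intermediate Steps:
g = 341/7 (g = -2/7 + (3 + 4)**2 = -2/7 + 7**2 = -2/7 + 49 = 341/7 ≈ 48.714)
Q(V) = -2 + 2*V**2 (Q(V) = (V**2 + V**2) - 2 = 2*V**2 - 2 = -2 + 2*V**2)
U(W, n) = 36
sqrt(-44578 + (U(Q(-12), g) + k(-9, -82))) = sqrt(-44578 + (36 - 82)) = sqrt(-44578 - 46) = sqrt(-44624) = 4*I*sqrt(2789)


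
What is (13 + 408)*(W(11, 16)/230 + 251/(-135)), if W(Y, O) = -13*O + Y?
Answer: -1420033/1242 ≈ -1143.3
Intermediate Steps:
W(Y, O) = Y - 13*O
(13 + 408)*(W(11, 16)/230 + 251/(-135)) = (13 + 408)*((11 - 13*16)/230 + 251/(-135)) = 421*((11 - 208)*(1/230) + 251*(-1/135)) = 421*(-197*1/230 - 251/135) = 421*(-197/230 - 251/135) = 421*(-3373/1242) = -1420033/1242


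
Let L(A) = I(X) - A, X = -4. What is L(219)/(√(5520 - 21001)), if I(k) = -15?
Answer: 234*I*√15481/15481 ≈ 1.8807*I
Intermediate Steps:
L(A) = -15 - A
L(219)/(√(5520 - 21001)) = (-15 - 1*219)/(√(5520 - 21001)) = (-15 - 219)/(√(-15481)) = -234*(-I*√15481/15481) = -(-234)*I*√15481/15481 = 234*I*√15481/15481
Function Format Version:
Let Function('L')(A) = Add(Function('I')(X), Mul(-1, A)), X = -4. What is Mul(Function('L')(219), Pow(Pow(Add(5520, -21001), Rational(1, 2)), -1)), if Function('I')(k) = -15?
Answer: Mul(Rational(234, 15481), I, Pow(15481, Rational(1, 2))) ≈ Mul(1.8807, I)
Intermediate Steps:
Function('L')(A) = Add(-15, Mul(-1, A))
Mul(Function('L')(219), Pow(Pow(Add(5520, -21001), Rational(1, 2)), -1)) = Mul(Add(-15, Mul(-1, 219)), Pow(Pow(Add(5520, -21001), Rational(1, 2)), -1)) = Mul(Add(-15, -219), Pow(Pow(-15481, Rational(1, 2)), -1)) = Mul(-234, Pow(Mul(I, Pow(15481, Rational(1, 2))), -1)) = Mul(-234, Mul(Rational(-1, 15481), I, Pow(15481, Rational(1, 2)))) = Mul(Rational(234, 15481), I, Pow(15481, Rational(1, 2)))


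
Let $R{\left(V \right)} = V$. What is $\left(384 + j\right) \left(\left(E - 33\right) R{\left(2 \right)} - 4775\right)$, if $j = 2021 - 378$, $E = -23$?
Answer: $-9905949$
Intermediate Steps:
$j = 1643$ ($j = 2021 - 378 = 1643$)
$\left(384 + j\right) \left(\left(E - 33\right) R{\left(2 \right)} - 4775\right) = \left(384 + 1643\right) \left(\left(-23 - 33\right) 2 - 4775\right) = 2027 \left(\left(-56\right) 2 - 4775\right) = 2027 \left(-112 - 4775\right) = 2027 \left(-4887\right) = -9905949$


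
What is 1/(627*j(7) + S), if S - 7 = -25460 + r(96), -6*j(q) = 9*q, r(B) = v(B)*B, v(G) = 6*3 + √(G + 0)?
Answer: -121234/3670881745 - 1536*√6/3670881745 ≈ -3.4051e-5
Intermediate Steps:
v(G) = 18 + √G
r(B) = B*(18 + √B) (r(B) = (18 + √B)*B = B*(18 + √B))
j(q) = -3*q/2
S = -23725 + 384*√6 (S = 7 + (-25460 + 96*(18 + √96)) = 7 + (-25460 + 96*(18 + 4*√6)) = 7 + (-25460 + (1728 + 384*√6)) = 7 + (-23732 + 384*√6) = -23725 + 384*√6 ≈ -22784.)
1/(627*j(7) + S) = 1/(627*(-3/2*7) + (-23725 + 384*√6)) = 1/(627*(-21/2) + (-23725 + 384*√6)) = 1/(-13167/2 + (-23725 + 384*√6)) = 1/(-60617/2 + 384*√6)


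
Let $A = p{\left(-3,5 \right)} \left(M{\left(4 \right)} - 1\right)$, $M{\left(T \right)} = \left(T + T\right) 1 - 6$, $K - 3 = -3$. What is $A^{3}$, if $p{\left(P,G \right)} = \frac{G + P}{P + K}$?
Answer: $- \frac{8}{27} \approx -0.2963$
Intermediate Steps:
$K = 0$ ($K = 3 - 3 = 0$)
$M{\left(T \right)} = -6 + 2 T$ ($M{\left(T \right)} = 2 T 1 - 6 = 2 T - 6 = -6 + 2 T$)
$p{\left(P,G \right)} = \frac{G + P}{P}$ ($p{\left(P,G \right)} = \frac{G + P}{P + 0} = \frac{G + P}{P}$)
$A = - \frac{2}{3}$ ($A = \frac{5 - 3}{-3} \left(\left(-6 + 2 \cdot 4\right) - 1\right) = \left(- \frac{1}{3}\right) 2 \left(\left(-6 + 8\right) - 1\right) = - \frac{2 \left(2 - 1\right)}{3} = \left(- \frac{2}{3}\right) 1 = - \frac{2}{3} \approx -0.66667$)
$A^{3} = \left(- \frac{2}{3}\right)^{3} = - \frac{8}{27}$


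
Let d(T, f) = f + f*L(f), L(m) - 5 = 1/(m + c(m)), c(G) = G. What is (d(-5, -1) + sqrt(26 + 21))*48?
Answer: -264 + 48*sqrt(47) ≈ 65.071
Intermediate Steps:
L(m) = 5 + 1/(2*m) (L(m) = 5 + 1/(m + m) = 5 + 1/(2*m))
d(T, f) = f + f*(5 + 1/(2*f))
(d(-5, -1) + sqrt(26 + 21))*48 = ((1/2 + 6*(-1)) + sqrt(26 + 21))*48 = ((1/2 - 6) + sqrt(47))*48 = (-11/2 + sqrt(47))*48 = -264 + 48*sqrt(47)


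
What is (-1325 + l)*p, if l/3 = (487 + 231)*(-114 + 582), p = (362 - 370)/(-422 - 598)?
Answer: 2013494/255 ≈ 7896.1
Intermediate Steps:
p = 2/255 (p = -8/(-1020) = -8*(-1/1020) = 2/255 ≈ 0.0078431)
l = 1008072 (l = 3*((487 + 231)*(-114 + 582)) = 3*(718*468) = 3*336024 = 1008072)
(-1325 + l)*p = (-1325 + 1008072)*(2/255) = 1006747*(2/255) = 2013494/255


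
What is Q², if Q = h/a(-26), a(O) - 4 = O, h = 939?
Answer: 881721/484 ≈ 1821.7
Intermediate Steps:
a(O) = 4 + O
Q = -939/22 (Q = 939/(4 - 26) = 939/(-22) = 939*(-1/22) = -939/22 ≈ -42.682)
Q² = (-939/22)² = 881721/484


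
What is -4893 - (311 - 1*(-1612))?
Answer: -6816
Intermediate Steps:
-4893 - (311 - 1*(-1612)) = -4893 - (311 + 1612) = -4893 - 1*1923 = -4893 - 1923 = -6816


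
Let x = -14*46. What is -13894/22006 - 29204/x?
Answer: 11316348/253069 ≈ 44.716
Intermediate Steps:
x = -644
-13894/22006 - 29204/x = -13894/22006 - 29204/(-644) = -13894*1/22006 - 29204*(-1/644) = -6947/11003 + 1043/23 = 11316348/253069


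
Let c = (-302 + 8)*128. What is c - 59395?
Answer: -97027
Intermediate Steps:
c = -37632 (c = -294*128 = -37632)
c - 59395 = -37632 - 59395 = -97027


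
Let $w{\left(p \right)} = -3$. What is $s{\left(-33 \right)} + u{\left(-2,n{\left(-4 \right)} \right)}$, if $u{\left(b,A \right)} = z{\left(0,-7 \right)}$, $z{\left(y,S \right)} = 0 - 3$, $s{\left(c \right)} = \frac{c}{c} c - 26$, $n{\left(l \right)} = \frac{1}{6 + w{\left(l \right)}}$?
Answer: $-62$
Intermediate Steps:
$n{\left(l \right)} = \frac{1}{3}$ ($n{\left(l \right)} = \frac{1}{6 - 3} = \frac{1}{3}$)
$s{\left(c \right)} = -26 + c$ ($s{\left(c \right)} = 1 c - 26 = c - 26 = -26 + c$)
$z{\left(y,S \right)} = -3$
$u{\left(b,A \right)} = -3$
$s{\left(-33 \right)} + u{\left(-2,n{\left(-4 \right)} \right)} = \left(-26 - 33\right) - 3 = -59 - 3 = -62$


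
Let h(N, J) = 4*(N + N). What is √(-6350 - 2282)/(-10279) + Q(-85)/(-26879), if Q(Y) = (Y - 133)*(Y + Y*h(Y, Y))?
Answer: 12581870/26879 - 2*I*√2158/10279 ≈ 468.09 - 0.0090387*I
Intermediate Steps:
h(N, J) = 8*N (h(N, J) = 4*(2*N) = 8*N)
Q(Y) = (-133 + Y)*(Y + 8*Y²) (Q(Y) = (Y - 133)*(Y + Y*(8*Y)) = (-133 + Y)*(Y + 8*Y²))
√(-6350 - 2282)/(-10279) + Q(-85)/(-26879) = √(-6350 - 2282)/(-10279) - 85*(-133 - 1063*(-85) + 8*(-85)²)/(-26879) = √(-8632)*(-1/10279) - 85*(-133 + 90355 + 8*7225)*(-1/26879) = (2*I*√2158)*(-1/10279) - 85*(-133 + 90355 + 57800)*(-1/26879) = -2*I*√2158/10279 - 85*148022*(-1/26879) = -2*I*√2158/10279 - 12581870*(-1/26879) = -2*I*√2158/10279 + 12581870/26879 = 12581870/26879 - 2*I*√2158/10279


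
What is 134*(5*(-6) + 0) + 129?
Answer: -3891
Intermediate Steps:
134*(5*(-6) + 0) + 129 = 134*(-30 + 0) + 129 = 134*(-30) + 129 = -4020 + 129 = -3891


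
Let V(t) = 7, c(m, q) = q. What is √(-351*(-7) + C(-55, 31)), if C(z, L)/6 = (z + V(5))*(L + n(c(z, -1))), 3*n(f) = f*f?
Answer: I*√6567 ≈ 81.037*I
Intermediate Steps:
n(f) = f²/3 (n(f) = (f*f)/3 = f²/3)
C(z, L) = 6*(7 + z)*(⅓ + L) (C(z, L) = 6*((z + 7)*(L + (⅓)*(-1)²)) = 6*((7 + z)*(L + (⅓)*1)) = 6*((7 + z)*(L + ⅓)) = 6*((7 + z)*(⅓ + L)) = 6*(7 + z)*(⅓ + L))
√(-351*(-7) + C(-55, 31)) = √(-351*(-7) + (14 + 2*(-55) + 42*31 + 6*31*(-55))) = √(2457 + (14 - 110 + 1302 - 10230)) = √(2457 - 9024) = √(-6567) = I*√6567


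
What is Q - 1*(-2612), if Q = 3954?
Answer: 6566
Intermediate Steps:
Q - 1*(-2612) = 3954 - 1*(-2612) = 3954 + 2612 = 6566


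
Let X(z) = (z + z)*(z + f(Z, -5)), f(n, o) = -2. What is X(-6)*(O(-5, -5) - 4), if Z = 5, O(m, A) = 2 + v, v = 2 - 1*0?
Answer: 0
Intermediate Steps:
v = 2 (v = 2 + 0 = 2)
O(m, A) = 4 (O(m, A) = 2 + 2 = 4)
X(z) = 2*z*(-2 + z) (X(z) = (z + z)*(z - 2) = (2*z)*(-2 + z) = 2*z*(-2 + z))
X(-6)*(O(-5, -5) - 4) = (2*(-6)*(-2 - 6))*(4 - 4) = (2*(-6)*(-8))*0 = 96*0 = 0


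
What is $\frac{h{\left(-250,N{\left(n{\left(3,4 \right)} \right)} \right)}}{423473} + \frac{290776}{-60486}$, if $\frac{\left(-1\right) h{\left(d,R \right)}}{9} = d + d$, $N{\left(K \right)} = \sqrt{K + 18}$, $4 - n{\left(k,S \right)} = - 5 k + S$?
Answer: $- \frac{61431799024}{12807093939} \approx -4.7967$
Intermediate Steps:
$n{\left(k,S \right)} = 4 - S + 5 k$ ($n{\left(k,S \right)} = 4 - \left(- 5 k + S\right) = 4 - \left(S - 5 k\right) = 4 - S + 5 k$)
$N{\left(K \right)} = \sqrt{18 + K}$
$h{\left(d,R \right)} = - 18 d$ ($h{\left(d,R \right)} = - 9 \left(d + d\right) = - 9 \cdot 2 d = - 18 d$)
$\frac{h{\left(-250,N{\left(n{\left(3,4 \right)} \right)} \right)}}{423473} + \frac{290776}{-60486} = \frac{\left(-18\right) \left(-250\right)}{423473} + \frac{290776}{-60486} = 4500 \cdot \frac{1}{423473} + 290776 \left(- \frac{1}{60486}\right) = \frac{4500}{423473} - \frac{145388}{30243} = - \frac{61431799024}{12807093939}$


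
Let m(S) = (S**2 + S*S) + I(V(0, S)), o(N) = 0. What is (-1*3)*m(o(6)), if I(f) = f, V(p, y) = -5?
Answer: 15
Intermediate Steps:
m(S) = -5 + 2*S**2 (m(S) = (S**2 + S*S) - 5 = (S**2 + S**2) - 5 = 2*S**2 - 5 = -5 + 2*S**2)
(-1*3)*m(o(6)) = (-1*3)*(-5 + 2*0**2) = -3*(-5 + 2*0) = -3*(-5 + 0) = -3*(-5) = 15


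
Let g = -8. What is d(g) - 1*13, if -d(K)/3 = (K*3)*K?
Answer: -589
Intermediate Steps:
d(K) = -9*K**2 (d(K) = -3*K*3*K = -3*3*K*K = -9*K**2)
d(g) - 1*13 = -9*(-8)**2 - 1*13 = -9*64 - 13 = -576 - 13 = -589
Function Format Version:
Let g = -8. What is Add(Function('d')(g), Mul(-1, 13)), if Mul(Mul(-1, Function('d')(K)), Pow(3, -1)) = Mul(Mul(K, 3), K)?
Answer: -589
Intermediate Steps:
Function('d')(K) = Mul(-9, Pow(K, 2)) (Function('d')(K) = Mul(-3, Mul(Mul(K, 3), K)) = Mul(-3, Mul(Mul(3, K), K)) = Mul(-3, Mul(3, Pow(K, 2))) = Mul(-9, Pow(K, 2)))
Add(Function('d')(g), Mul(-1, 13)) = Add(Mul(-9, Pow(-8, 2)), Mul(-1, 13)) = Add(Mul(-9, 64), -13) = Add(-576, -13) = -589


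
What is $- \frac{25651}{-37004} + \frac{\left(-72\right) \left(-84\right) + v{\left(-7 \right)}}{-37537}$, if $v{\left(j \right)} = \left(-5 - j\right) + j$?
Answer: $\frac{739246415}{1389019148} \approx 0.53221$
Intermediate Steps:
$v{\left(j \right)} = -5$
$- \frac{25651}{-37004} + \frac{\left(-72\right) \left(-84\right) + v{\left(-7 \right)}}{-37537} = - \frac{25651}{-37004} + \frac{\left(-72\right) \left(-84\right) - 5}{-37537} = \left(-25651\right) \left(- \frac{1}{37004}\right) + \left(6048 - 5\right) \left(- \frac{1}{37537}\right) = \frac{25651}{37004} + 6043 \left(- \frac{1}{37537}\right) = \frac{25651}{37004} - \frac{6043}{37537} = \frac{739246415}{1389019148}$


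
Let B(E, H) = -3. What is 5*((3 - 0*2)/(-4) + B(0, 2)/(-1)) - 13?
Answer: -7/4 ≈ -1.7500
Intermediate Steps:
5*((3 - 0*2)/(-4) + B(0, 2)/(-1)) - 13 = 5*((3 - 0*2)/(-4) - 3/(-1)) - 13 = 5*((3 - 3*0)*(-¼) - 3*(-1)) - 13 = 5*((3 + 0)*(-¼) + 3) - 13 = 5*(3*(-¼) + 3) - 13 = 5*(-¾ + 3) - 13 = 5*(9/4) - 13 = 45/4 - 13 = -7/4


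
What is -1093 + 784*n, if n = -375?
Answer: -295093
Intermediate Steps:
-1093 + 784*n = -1093 + 784*(-375) = -1093 - 294000 = -295093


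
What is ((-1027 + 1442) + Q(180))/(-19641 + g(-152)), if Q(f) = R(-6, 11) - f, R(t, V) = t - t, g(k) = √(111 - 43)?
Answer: -4615635/385768813 - 470*√17/385768813 ≈ -0.011970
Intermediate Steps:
g(k) = 2*√17 (g(k) = √68 = 2*√17)
R(t, V) = 0
Q(f) = -f (Q(f) = 0 - f = -f)
((-1027 + 1442) + Q(180))/(-19641 + g(-152)) = ((-1027 + 1442) - 1*180)/(-19641 + 2*√17) = (415 - 180)/(-19641 + 2*√17) = 235/(-19641 + 2*√17)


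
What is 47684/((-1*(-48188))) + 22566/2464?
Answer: 21516139/2120272 ≈ 10.148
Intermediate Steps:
47684/((-1*(-48188))) + 22566/2464 = 47684/48188 + 22566*(1/2464) = 47684*(1/48188) + 11283/1232 = 1703/1721 + 11283/1232 = 21516139/2120272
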